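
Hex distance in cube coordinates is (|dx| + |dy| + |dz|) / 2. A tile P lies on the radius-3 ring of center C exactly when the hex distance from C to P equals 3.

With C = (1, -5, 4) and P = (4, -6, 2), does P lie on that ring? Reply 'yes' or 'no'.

Answer: yes

Derivation:
|px - cx| = |4 - 1| = 3
|py - cy| = |-6 - (-5)| = 1
|pz - cz| = |2 - 4| = 2
distance = (3+1+2)/2 = 6/2 = 3
radius = 3; distance == radius -> yes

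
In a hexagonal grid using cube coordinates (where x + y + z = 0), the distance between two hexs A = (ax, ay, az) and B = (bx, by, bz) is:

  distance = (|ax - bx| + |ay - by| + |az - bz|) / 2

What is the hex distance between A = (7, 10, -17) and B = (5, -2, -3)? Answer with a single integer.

|ax - bx| = |7 - 5| = 2
|ay - by| = |10 - (-2)| = 12
|az - bz| = |-17 - (-3)| = 14
distance = (2 + 12 + 14) / 2 = 28 / 2 = 14

Answer: 14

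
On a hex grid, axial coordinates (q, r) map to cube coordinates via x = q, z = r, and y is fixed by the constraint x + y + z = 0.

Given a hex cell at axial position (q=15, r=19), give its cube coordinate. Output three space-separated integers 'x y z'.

Answer: 15 -34 19

Derivation:
x = q = 15
z = r = 19
y = -x - z = -(15) - (19) = -34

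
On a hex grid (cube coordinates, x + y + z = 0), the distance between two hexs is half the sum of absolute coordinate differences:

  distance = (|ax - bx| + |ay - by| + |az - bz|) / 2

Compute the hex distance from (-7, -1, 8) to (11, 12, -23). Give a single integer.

|ax - bx| = |-7 - 11| = 18
|ay - by| = |-1 - 12| = 13
|az - bz| = |8 - (-23)| = 31
distance = (18 + 13 + 31) / 2 = 62 / 2 = 31

Answer: 31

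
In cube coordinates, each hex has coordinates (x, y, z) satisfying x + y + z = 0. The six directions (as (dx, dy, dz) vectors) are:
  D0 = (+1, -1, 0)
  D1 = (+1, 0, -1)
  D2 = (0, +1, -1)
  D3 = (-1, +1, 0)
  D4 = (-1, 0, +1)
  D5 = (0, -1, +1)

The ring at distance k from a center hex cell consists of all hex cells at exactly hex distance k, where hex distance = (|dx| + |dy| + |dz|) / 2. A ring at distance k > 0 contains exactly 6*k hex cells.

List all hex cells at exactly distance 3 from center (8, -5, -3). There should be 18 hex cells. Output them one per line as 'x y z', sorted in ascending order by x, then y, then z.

Answer: 5 -5 0
5 -4 -1
5 -3 -2
5 -2 -3
6 -6 0
6 -2 -4
7 -7 0
7 -2 -5
8 -8 0
8 -2 -6
9 -8 -1
9 -3 -6
10 -8 -2
10 -4 -6
11 -8 -3
11 -7 -4
11 -6 -5
11 -5 -6

Derivation:
Walk ring at distance 3 from (8, -5, -3):
Start at center + D4*3 = (5, -5, 0)
  hex 0: (5, -5, 0)
  hex 1: (6, -6, 0)
  hex 2: (7, -7, 0)
  hex 3: (8, -8, 0)
  hex 4: (9, -8, -1)
  hex 5: (10, -8, -2)
  hex 6: (11, -8, -3)
  hex 7: (11, -7, -4)
  hex 8: (11, -6, -5)
  hex 9: (11, -5, -6)
  hex 10: (10, -4, -6)
  hex 11: (9, -3, -6)
  hex 12: (8, -2, -6)
  hex 13: (7, -2, -5)
  hex 14: (6, -2, -4)
  hex 15: (5, -2, -3)
  hex 16: (5, -3, -2)
  hex 17: (5, -4, -1)
Sorted: 18 hexes.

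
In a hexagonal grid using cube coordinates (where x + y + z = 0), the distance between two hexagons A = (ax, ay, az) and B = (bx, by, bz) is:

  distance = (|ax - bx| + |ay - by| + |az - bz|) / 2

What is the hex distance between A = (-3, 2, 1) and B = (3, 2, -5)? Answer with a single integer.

Answer: 6

Derivation:
|ax - bx| = |-3 - 3| = 6
|ay - by| = |2 - 2| = 0
|az - bz| = |1 - (-5)| = 6
distance = (6 + 0 + 6) / 2 = 12 / 2 = 6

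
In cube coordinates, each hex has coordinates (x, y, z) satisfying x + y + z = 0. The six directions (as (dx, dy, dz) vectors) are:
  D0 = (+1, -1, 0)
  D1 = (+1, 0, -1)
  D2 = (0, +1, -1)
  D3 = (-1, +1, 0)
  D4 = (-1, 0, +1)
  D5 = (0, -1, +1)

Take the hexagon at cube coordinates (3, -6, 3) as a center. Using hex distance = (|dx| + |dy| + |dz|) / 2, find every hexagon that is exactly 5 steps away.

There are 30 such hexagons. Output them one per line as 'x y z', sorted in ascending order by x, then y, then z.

Walk ring at distance 5 from (3, -6, 3):
Start at center + D4*5 = (-2, -6, 8)
  hex 0: (-2, -6, 8)
  hex 1: (-1, -7, 8)
  hex 2: (0, -8, 8)
  hex 3: (1, -9, 8)
  hex 4: (2, -10, 8)
  hex 5: (3, -11, 8)
  hex 6: (4, -11, 7)
  hex 7: (5, -11, 6)
  hex 8: (6, -11, 5)
  hex 9: (7, -11, 4)
  hex 10: (8, -11, 3)
  hex 11: (8, -10, 2)
  hex 12: (8, -9, 1)
  hex 13: (8, -8, 0)
  hex 14: (8, -7, -1)
  hex 15: (8, -6, -2)
  hex 16: (7, -5, -2)
  hex 17: (6, -4, -2)
  hex 18: (5, -3, -2)
  hex 19: (4, -2, -2)
  hex 20: (3, -1, -2)
  hex 21: (2, -1, -1)
  hex 22: (1, -1, 0)
  hex 23: (0, -1, 1)
  hex 24: (-1, -1, 2)
  hex 25: (-2, -1, 3)
  hex 26: (-2, -2, 4)
  hex 27: (-2, -3, 5)
  hex 28: (-2, -4, 6)
  hex 29: (-2, -5, 7)
Sorted: 30 hexes.

Answer: -2 -6 8
-2 -5 7
-2 -4 6
-2 -3 5
-2 -2 4
-2 -1 3
-1 -7 8
-1 -1 2
0 -8 8
0 -1 1
1 -9 8
1 -1 0
2 -10 8
2 -1 -1
3 -11 8
3 -1 -2
4 -11 7
4 -2 -2
5 -11 6
5 -3 -2
6 -11 5
6 -4 -2
7 -11 4
7 -5 -2
8 -11 3
8 -10 2
8 -9 1
8 -8 0
8 -7 -1
8 -6 -2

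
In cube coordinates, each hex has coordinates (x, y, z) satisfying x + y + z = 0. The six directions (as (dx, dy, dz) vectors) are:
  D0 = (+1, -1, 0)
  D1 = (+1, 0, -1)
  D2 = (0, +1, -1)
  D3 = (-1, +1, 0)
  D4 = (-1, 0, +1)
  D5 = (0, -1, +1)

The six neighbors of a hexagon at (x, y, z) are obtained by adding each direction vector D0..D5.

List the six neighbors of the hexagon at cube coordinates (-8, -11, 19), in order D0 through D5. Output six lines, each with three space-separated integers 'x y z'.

Center: (-8, -11, 19). Add each direction:
  D0: (-8, -11, 19) + (1, -1, 0) = (-7, -12, 19)
  D1: (-8, -11, 19) + (1, 0, -1) = (-7, -11, 18)
  D2: (-8, -11, 19) + (0, 1, -1) = (-8, -10, 18)
  D3: (-8, -11, 19) + (-1, 1, 0) = (-9, -10, 19)
  D4: (-8, -11, 19) + (-1, 0, 1) = (-9, -11, 20)
  D5: (-8, -11, 19) + (0, -1, 1) = (-8, -12, 20)

Answer: -7 -12 19
-7 -11 18
-8 -10 18
-9 -10 19
-9 -11 20
-8 -12 20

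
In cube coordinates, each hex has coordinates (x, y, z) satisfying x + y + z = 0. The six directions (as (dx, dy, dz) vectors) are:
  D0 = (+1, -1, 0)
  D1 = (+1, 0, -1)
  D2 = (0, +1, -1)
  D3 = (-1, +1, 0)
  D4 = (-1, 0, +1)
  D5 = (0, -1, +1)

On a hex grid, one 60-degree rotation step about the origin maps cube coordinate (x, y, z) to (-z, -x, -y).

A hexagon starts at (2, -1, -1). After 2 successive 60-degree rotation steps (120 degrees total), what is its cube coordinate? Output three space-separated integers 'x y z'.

Answer: -1 -1 2

Derivation:
Start: (2, -1, -1)
Step 1: (2, -1, -1) -> (-(-1), -(2), -(-1)) = (1, -2, 1)
Step 2: (1, -2, 1) -> (-(1), -(1), -(-2)) = (-1, -1, 2)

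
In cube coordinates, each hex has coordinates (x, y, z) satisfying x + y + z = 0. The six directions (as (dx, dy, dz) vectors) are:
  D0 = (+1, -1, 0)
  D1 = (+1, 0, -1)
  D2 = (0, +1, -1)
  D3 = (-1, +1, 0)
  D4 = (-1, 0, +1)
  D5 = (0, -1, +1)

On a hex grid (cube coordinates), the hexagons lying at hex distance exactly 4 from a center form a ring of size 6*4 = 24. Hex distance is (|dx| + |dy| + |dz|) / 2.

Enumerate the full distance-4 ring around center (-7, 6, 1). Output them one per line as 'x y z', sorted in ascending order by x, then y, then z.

Walk ring at distance 4 from (-7, 6, 1):
Start at center + D4*4 = (-11, 6, 5)
  hex 0: (-11, 6, 5)
  hex 1: (-10, 5, 5)
  hex 2: (-9, 4, 5)
  hex 3: (-8, 3, 5)
  hex 4: (-7, 2, 5)
  hex 5: (-6, 2, 4)
  hex 6: (-5, 2, 3)
  hex 7: (-4, 2, 2)
  hex 8: (-3, 2, 1)
  hex 9: (-3, 3, 0)
  hex 10: (-3, 4, -1)
  hex 11: (-3, 5, -2)
  hex 12: (-3, 6, -3)
  hex 13: (-4, 7, -3)
  hex 14: (-5, 8, -3)
  hex 15: (-6, 9, -3)
  hex 16: (-7, 10, -3)
  hex 17: (-8, 10, -2)
  hex 18: (-9, 10, -1)
  hex 19: (-10, 10, 0)
  hex 20: (-11, 10, 1)
  hex 21: (-11, 9, 2)
  hex 22: (-11, 8, 3)
  hex 23: (-11, 7, 4)
Sorted: 24 hexes.

Answer: -11 6 5
-11 7 4
-11 8 3
-11 9 2
-11 10 1
-10 5 5
-10 10 0
-9 4 5
-9 10 -1
-8 3 5
-8 10 -2
-7 2 5
-7 10 -3
-6 2 4
-6 9 -3
-5 2 3
-5 8 -3
-4 2 2
-4 7 -3
-3 2 1
-3 3 0
-3 4 -1
-3 5 -2
-3 6 -3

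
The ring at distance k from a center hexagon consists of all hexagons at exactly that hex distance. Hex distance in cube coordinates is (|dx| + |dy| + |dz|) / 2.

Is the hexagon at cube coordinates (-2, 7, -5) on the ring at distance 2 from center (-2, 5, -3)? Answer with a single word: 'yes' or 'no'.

Answer: yes

Derivation:
|px - cx| = |-2 - (-2)| = 0
|py - cy| = |7 - 5| = 2
|pz - cz| = |-5 - (-3)| = 2
distance = (0+2+2)/2 = 4/2 = 2
radius = 2; distance == radius -> yes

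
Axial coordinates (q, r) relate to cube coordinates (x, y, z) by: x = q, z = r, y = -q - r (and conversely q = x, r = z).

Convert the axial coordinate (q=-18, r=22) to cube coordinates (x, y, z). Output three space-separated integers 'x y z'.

Answer: -18 -4 22

Derivation:
x = q = -18
z = r = 22
y = -x - z = -(-18) - (22) = -4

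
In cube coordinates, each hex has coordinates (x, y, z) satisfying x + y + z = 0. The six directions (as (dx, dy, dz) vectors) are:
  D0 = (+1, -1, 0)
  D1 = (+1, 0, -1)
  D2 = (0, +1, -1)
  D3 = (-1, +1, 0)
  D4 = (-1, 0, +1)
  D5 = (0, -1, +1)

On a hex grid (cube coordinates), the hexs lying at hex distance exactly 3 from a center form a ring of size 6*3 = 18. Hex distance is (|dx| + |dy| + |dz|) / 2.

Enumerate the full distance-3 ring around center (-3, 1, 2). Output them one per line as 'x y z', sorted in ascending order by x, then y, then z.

Walk ring at distance 3 from (-3, 1, 2):
Start at center + D4*3 = (-6, 1, 5)
  hex 0: (-6, 1, 5)
  hex 1: (-5, 0, 5)
  hex 2: (-4, -1, 5)
  hex 3: (-3, -2, 5)
  hex 4: (-2, -2, 4)
  hex 5: (-1, -2, 3)
  hex 6: (0, -2, 2)
  hex 7: (0, -1, 1)
  hex 8: (0, 0, 0)
  hex 9: (0, 1, -1)
  hex 10: (-1, 2, -1)
  hex 11: (-2, 3, -1)
  hex 12: (-3, 4, -1)
  hex 13: (-4, 4, 0)
  hex 14: (-5, 4, 1)
  hex 15: (-6, 4, 2)
  hex 16: (-6, 3, 3)
  hex 17: (-6, 2, 4)
Sorted: 18 hexes.

Answer: -6 1 5
-6 2 4
-6 3 3
-6 4 2
-5 0 5
-5 4 1
-4 -1 5
-4 4 0
-3 -2 5
-3 4 -1
-2 -2 4
-2 3 -1
-1 -2 3
-1 2 -1
0 -2 2
0 -1 1
0 0 0
0 1 -1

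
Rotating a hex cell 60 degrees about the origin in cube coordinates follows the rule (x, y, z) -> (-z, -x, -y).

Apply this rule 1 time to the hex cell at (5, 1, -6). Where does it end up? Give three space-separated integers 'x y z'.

Answer: 6 -5 -1

Derivation:
Start: (5, 1, -6)
Step 1: (5, 1, -6) -> (-(-6), -(5), -(1)) = (6, -5, -1)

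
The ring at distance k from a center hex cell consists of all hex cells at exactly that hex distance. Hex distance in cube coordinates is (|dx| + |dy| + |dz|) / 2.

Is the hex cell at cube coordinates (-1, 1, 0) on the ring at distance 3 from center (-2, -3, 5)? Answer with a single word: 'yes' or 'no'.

Answer: no

Derivation:
|px - cx| = |-1 - (-2)| = 1
|py - cy| = |1 - (-3)| = 4
|pz - cz| = |0 - 5| = 5
distance = (1+4+5)/2 = 10/2 = 5
radius = 3; distance != radius -> no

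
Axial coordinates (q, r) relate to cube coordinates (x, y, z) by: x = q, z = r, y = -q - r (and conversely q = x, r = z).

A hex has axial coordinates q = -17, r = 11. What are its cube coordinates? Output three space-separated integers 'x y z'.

Answer: -17 6 11

Derivation:
x = q = -17
z = r = 11
y = -x - z = -(-17) - (11) = 6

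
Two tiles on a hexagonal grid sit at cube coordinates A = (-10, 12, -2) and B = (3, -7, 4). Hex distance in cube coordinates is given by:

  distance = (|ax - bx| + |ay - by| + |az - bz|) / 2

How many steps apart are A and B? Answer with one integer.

|ax - bx| = |-10 - 3| = 13
|ay - by| = |12 - (-7)| = 19
|az - bz| = |-2 - 4| = 6
distance = (13 + 19 + 6) / 2 = 38 / 2 = 19

Answer: 19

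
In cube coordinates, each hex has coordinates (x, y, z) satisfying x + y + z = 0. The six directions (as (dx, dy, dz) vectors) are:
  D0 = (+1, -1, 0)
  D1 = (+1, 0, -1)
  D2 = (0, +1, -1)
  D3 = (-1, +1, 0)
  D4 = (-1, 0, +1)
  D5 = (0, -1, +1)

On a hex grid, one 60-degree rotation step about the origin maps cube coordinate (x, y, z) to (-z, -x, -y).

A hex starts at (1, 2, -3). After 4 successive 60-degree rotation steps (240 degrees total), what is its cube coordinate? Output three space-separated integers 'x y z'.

Answer: -3 1 2

Derivation:
Start: (1, 2, -3)
Step 1: (1, 2, -3) -> (-(-3), -(1), -(2)) = (3, -1, -2)
Step 2: (3, -1, -2) -> (-(-2), -(3), -(-1)) = (2, -3, 1)
Step 3: (2, -3, 1) -> (-(1), -(2), -(-3)) = (-1, -2, 3)
Step 4: (-1, -2, 3) -> (-(3), -(-1), -(-2)) = (-3, 1, 2)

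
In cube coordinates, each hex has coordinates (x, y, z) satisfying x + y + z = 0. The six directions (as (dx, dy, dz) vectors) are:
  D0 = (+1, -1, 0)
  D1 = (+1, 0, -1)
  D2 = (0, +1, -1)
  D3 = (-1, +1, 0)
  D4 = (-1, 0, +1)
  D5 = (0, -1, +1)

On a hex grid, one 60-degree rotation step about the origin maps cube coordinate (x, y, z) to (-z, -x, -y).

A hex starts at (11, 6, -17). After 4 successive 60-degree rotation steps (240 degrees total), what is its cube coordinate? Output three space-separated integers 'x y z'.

Start: (11, 6, -17)
Step 1: (11, 6, -17) -> (-(-17), -(11), -(6)) = (17, -11, -6)
Step 2: (17, -11, -6) -> (-(-6), -(17), -(-11)) = (6, -17, 11)
Step 3: (6, -17, 11) -> (-(11), -(6), -(-17)) = (-11, -6, 17)
Step 4: (-11, -6, 17) -> (-(17), -(-11), -(-6)) = (-17, 11, 6)

Answer: -17 11 6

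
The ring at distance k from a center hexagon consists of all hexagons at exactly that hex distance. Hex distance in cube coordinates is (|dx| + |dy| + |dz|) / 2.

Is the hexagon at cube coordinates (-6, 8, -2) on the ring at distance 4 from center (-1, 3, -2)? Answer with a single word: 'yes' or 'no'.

Answer: no

Derivation:
|px - cx| = |-6 - (-1)| = 5
|py - cy| = |8 - 3| = 5
|pz - cz| = |-2 - (-2)| = 0
distance = (5+5+0)/2 = 10/2 = 5
radius = 4; distance != radius -> no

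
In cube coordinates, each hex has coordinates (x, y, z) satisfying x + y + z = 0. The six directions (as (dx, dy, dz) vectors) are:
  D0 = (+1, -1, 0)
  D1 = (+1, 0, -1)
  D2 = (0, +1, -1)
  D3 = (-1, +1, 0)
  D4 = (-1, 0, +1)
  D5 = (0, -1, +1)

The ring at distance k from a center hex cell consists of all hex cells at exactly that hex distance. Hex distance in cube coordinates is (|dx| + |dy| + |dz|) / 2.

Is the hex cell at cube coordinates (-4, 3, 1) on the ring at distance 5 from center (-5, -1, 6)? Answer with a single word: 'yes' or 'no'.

|px - cx| = |-4 - (-5)| = 1
|py - cy| = |3 - (-1)| = 4
|pz - cz| = |1 - 6| = 5
distance = (1+4+5)/2 = 10/2 = 5
radius = 5; distance == radius -> yes

Answer: yes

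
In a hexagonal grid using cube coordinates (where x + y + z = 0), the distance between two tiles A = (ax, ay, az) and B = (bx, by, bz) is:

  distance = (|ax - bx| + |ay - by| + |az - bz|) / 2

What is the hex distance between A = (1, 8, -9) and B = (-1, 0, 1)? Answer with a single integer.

Answer: 10

Derivation:
|ax - bx| = |1 - (-1)| = 2
|ay - by| = |8 - 0| = 8
|az - bz| = |-9 - 1| = 10
distance = (2 + 8 + 10) / 2 = 20 / 2 = 10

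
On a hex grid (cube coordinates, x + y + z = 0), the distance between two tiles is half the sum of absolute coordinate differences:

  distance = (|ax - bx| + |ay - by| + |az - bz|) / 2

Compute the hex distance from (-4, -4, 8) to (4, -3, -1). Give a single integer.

|ax - bx| = |-4 - 4| = 8
|ay - by| = |-4 - (-3)| = 1
|az - bz| = |8 - (-1)| = 9
distance = (8 + 1 + 9) / 2 = 18 / 2 = 9

Answer: 9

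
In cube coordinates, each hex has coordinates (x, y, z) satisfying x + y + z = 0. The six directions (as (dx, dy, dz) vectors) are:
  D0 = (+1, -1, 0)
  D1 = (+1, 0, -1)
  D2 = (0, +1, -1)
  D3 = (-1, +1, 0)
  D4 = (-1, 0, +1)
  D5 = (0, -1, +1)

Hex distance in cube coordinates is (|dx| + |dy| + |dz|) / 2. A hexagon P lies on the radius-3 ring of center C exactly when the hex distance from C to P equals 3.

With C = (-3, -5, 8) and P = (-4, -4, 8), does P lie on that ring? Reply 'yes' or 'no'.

|px - cx| = |-4 - (-3)| = 1
|py - cy| = |-4 - (-5)| = 1
|pz - cz| = |8 - 8| = 0
distance = (1+1+0)/2 = 2/2 = 1
radius = 3; distance != radius -> no

Answer: no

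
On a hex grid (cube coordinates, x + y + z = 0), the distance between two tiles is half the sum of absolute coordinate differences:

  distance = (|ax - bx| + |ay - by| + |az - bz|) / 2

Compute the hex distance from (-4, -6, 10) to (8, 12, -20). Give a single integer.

Answer: 30

Derivation:
|ax - bx| = |-4 - 8| = 12
|ay - by| = |-6 - 12| = 18
|az - bz| = |10 - (-20)| = 30
distance = (12 + 18 + 30) / 2 = 60 / 2 = 30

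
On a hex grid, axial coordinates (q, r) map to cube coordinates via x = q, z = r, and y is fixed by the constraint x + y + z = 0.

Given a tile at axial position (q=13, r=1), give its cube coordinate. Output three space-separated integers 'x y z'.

x = q = 13
z = r = 1
y = -x - z = -(13) - (1) = -14

Answer: 13 -14 1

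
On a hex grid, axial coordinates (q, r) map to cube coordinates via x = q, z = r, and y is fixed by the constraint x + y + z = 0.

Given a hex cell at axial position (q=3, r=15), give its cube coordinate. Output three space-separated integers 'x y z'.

Answer: 3 -18 15

Derivation:
x = q = 3
z = r = 15
y = -x - z = -(3) - (15) = -18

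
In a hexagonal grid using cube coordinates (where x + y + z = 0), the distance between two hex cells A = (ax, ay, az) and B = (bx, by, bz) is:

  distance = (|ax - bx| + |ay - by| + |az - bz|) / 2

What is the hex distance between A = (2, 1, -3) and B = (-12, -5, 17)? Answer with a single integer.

|ax - bx| = |2 - (-12)| = 14
|ay - by| = |1 - (-5)| = 6
|az - bz| = |-3 - 17| = 20
distance = (14 + 6 + 20) / 2 = 40 / 2 = 20

Answer: 20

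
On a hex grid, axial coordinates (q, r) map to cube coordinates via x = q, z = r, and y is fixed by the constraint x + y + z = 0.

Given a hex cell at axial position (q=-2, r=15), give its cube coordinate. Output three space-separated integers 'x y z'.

Answer: -2 -13 15

Derivation:
x = q = -2
z = r = 15
y = -x - z = -(-2) - (15) = -13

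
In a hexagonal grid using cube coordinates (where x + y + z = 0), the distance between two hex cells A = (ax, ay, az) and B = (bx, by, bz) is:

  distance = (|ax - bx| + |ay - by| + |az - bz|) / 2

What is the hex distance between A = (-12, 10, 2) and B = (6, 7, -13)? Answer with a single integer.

Answer: 18

Derivation:
|ax - bx| = |-12 - 6| = 18
|ay - by| = |10 - 7| = 3
|az - bz| = |2 - (-13)| = 15
distance = (18 + 3 + 15) / 2 = 36 / 2 = 18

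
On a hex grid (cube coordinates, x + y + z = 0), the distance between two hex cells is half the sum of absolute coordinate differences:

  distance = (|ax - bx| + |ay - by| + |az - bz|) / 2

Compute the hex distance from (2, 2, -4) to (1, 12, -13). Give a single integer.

|ax - bx| = |2 - 1| = 1
|ay - by| = |2 - 12| = 10
|az - bz| = |-4 - (-13)| = 9
distance = (1 + 10 + 9) / 2 = 20 / 2 = 10

Answer: 10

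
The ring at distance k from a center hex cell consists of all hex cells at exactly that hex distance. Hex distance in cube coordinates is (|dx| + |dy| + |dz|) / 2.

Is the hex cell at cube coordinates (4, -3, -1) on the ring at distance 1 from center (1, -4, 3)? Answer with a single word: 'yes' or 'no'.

Answer: no

Derivation:
|px - cx| = |4 - 1| = 3
|py - cy| = |-3 - (-4)| = 1
|pz - cz| = |-1 - 3| = 4
distance = (3+1+4)/2 = 8/2 = 4
radius = 1; distance != radius -> no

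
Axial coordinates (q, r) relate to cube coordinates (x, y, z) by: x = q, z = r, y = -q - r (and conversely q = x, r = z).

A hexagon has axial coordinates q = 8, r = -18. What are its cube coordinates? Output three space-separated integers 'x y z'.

x = q = 8
z = r = -18
y = -x - z = -(8) - (-18) = 10

Answer: 8 10 -18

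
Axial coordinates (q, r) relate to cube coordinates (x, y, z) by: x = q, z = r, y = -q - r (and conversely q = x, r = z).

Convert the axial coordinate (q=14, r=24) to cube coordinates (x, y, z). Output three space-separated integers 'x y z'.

x = q = 14
z = r = 24
y = -x - z = -(14) - (24) = -38

Answer: 14 -38 24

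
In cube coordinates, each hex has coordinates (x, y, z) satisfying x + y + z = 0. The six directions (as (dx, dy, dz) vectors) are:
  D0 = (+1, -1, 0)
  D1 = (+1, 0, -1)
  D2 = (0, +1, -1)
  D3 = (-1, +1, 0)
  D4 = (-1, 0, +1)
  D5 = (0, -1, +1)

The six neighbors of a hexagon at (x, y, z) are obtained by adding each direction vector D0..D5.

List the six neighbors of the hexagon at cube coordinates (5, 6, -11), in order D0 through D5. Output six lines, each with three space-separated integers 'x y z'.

Answer: 6 5 -11
6 6 -12
5 7 -12
4 7 -11
4 6 -10
5 5 -10

Derivation:
Center: (5, 6, -11). Add each direction:
  D0: (5, 6, -11) + (1, -1, 0) = (6, 5, -11)
  D1: (5, 6, -11) + (1, 0, -1) = (6, 6, -12)
  D2: (5, 6, -11) + (0, 1, -1) = (5, 7, -12)
  D3: (5, 6, -11) + (-1, 1, 0) = (4, 7, -11)
  D4: (5, 6, -11) + (-1, 0, 1) = (4, 6, -10)
  D5: (5, 6, -11) + (0, -1, 1) = (5, 5, -10)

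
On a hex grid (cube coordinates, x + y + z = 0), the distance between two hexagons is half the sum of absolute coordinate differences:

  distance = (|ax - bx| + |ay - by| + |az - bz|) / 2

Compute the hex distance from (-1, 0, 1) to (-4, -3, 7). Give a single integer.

|ax - bx| = |-1 - (-4)| = 3
|ay - by| = |0 - (-3)| = 3
|az - bz| = |1 - 7| = 6
distance = (3 + 3 + 6) / 2 = 12 / 2 = 6

Answer: 6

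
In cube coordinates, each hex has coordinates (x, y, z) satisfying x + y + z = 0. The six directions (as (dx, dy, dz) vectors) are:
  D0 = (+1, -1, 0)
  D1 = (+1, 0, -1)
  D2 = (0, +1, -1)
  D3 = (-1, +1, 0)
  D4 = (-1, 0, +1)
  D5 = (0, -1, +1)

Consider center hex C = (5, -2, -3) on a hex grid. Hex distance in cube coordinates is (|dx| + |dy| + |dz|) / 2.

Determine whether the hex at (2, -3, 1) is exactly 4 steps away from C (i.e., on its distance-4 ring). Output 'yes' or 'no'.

|px - cx| = |2 - 5| = 3
|py - cy| = |-3 - (-2)| = 1
|pz - cz| = |1 - (-3)| = 4
distance = (3+1+4)/2 = 8/2 = 4
radius = 4; distance == radius -> yes

Answer: yes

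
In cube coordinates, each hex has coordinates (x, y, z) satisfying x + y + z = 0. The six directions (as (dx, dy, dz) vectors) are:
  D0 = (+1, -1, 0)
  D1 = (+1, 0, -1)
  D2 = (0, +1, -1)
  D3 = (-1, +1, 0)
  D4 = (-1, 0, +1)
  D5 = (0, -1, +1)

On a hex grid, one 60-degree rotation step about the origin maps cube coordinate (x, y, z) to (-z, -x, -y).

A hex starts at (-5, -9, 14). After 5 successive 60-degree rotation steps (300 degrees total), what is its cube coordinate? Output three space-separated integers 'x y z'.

Answer: 9 -14 5

Derivation:
Start: (-5, -9, 14)
Step 1: (-5, -9, 14) -> (-(14), -(-5), -(-9)) = (-14, 5, 9)
Step 2: (-14, 5, 9) -> (-(9), -(-14), -(5)) = (-9, 14, -5)
Step 3: (-9, 14, -5) -> (-(-5), -(-9), -(14)) = (5, 9, -14)
Step 4: (5, 9, -14) -> (-(-14), -(5), -(9)) = (14, -5, -9)
Step 5: (14, -5, -9) -> (-(-9), -(14), -(-5)) = (9, -14, 5)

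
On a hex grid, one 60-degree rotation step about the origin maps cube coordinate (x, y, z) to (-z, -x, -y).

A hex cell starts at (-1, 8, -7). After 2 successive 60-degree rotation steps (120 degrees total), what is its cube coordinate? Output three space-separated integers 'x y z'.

Start: (-1, 8, -7)
Step 1: (-1, 8, -7) -> (-(-7), -(-1), -(8)) = (7, 1, -8)
Step 2: (7, 1, -8) -> (-(-8), -(7), -(1)) = (8, -7, -1)

Answer: 8 -7 -1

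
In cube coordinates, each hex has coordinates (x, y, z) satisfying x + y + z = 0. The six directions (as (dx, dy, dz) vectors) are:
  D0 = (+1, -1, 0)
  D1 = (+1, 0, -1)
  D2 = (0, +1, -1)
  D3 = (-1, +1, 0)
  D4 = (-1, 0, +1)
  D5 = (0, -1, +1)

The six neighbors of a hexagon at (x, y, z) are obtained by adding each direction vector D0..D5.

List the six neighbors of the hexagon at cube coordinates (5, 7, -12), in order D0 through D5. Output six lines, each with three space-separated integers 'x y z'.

Answer: 6 6 -12
6 7 -13
5 8 -13
4 8 -12
4 7 -11
5 6 -11

Derivation:
Center: (5, 7, -12). Add each direction:
  D0: (5, 7, -12) + (1, -1, 0) = (6, 6, -12)
  D1: (5, 7, -12) + (1, 0, -1) = (6, 7, -13)
  D2: (5, 7, -12) + (0, 1, -1) = (5, 8, -13)
  D3: (5, 7, -12) + (-1, 1, 0) = (4, 8, -12)
  D4: (5, 7, -12) + (-1, 0, 1) = (4, 7, -11)
  D5: (5, 7, -12) + (0, -1, 1) = (5, 6, -11)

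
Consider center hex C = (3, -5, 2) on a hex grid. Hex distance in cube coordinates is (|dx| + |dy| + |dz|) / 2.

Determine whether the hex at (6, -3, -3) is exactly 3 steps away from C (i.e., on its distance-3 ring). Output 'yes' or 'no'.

|px - cx| = |6 - 3| = 3
|py - cy| = |-3 - (-5)| = 2
|pz - cz| = |-3 - 2| = 5
distance = (3+2+5)/2 = 10/2 = 5
radius = 3; distance != radius -> no

Answer: no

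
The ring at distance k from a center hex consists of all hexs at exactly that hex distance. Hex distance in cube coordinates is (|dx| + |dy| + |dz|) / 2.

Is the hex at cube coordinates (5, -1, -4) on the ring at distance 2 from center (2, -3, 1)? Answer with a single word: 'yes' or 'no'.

Answer: no

Derivation:
|px - cx| = |5 - 2| = 3
|py - cy| = |-1 - (-3)| = 2
|pz - cz| = |-4 - 1| = 5
distance = (3+2+5)/2 = 10/2 = 5
radius = 2; distance != radius -> no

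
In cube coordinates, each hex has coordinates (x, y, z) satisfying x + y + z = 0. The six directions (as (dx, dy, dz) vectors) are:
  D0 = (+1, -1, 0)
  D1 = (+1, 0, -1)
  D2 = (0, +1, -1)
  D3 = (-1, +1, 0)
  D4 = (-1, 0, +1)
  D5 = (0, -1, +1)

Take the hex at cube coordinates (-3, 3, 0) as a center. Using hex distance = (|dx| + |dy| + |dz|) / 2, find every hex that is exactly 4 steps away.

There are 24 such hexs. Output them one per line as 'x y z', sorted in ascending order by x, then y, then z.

Answer: -7 3 4
-7 4 3
-7 5 2
-7 6 1
-7 7 0
-6 2 4
-6 7 -1
-5 1 4
-5 7 -2
-4 0 4
-4 7 -3
-3 -1 4
-3 7 -4
-2 -1 3
-2 6 -4
-1 -1 2
-1 5 -4
0 -1 1
0 4 -4
1 -1 0
1 0 -1
1 1 -2
1 2 -3
1 3 -4

Derivation:
Walk ring at distance 4 from (-3, 3, 0):
Start at center + D4*4 = (-7, 3, 4)
  hex 0: (-7, 3, 4)
  hex 1: (-6, 2, 4)
  hex 2: (-5, 1, 4)
  hex 3: (-4, 0, 4)
  hex 4: (-3, -1, 4)
  hex 5: (-2, -1, 3)
  hex 6: (-1, -1, 2)
  hex 7: (0, -1, 1)
  hex 8: (1, -1, 0)
  hex 9: (1, 0, -1)
  hex 10: (1, 1, -2)
  hex 11: (1, 2, -3)
  hex 12: (1, 3, -4)
  hex 13: (0, 4, -4)
  hex 14: (-1, 5, -4)
  hex 15: (-2, 6, -4)
  hex 16: (-3, 7, -4)
  hex 17: (-4, 7, -3)
  hex 18: (-5, 7, -2)
  hex 19: (-6, 7, -1)
  hex 20: (-7, 7, 0)
  hex 21: (-7, 6, 1)
  hex 22: (-7, 5, 2)
  hex 23: (-7, 4, 3)
Sorted: 24 hexes.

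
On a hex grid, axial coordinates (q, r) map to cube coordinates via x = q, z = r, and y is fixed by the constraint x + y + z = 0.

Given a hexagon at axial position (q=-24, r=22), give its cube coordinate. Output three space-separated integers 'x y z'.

x = q = -24
z = r = 22
y = -x - z = -(-24) - (22) = 2

Answer: -24 2 22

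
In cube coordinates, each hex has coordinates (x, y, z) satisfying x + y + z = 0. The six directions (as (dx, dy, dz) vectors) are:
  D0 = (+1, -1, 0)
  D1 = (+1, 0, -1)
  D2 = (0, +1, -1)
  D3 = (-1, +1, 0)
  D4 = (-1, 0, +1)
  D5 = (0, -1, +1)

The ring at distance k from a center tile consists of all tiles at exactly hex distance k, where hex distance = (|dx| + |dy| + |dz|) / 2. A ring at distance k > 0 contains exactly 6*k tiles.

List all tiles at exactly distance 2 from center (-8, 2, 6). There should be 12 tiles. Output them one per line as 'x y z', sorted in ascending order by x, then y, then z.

Answer: -10 2 8
-10 3 7
-10 4 6
-9 1 8
-9 4 5
-8 0 8
-8 4 4
-7 0 7
-7 3 4
-6 0 6
-6 1 5
-6 2 4

Derivation:
Walk ring at distance 2 from (-8, 2, 6):
Start at center + D4*2 = (-10, 2, 8)
  hex 0: (-10, 2, 8)
  hex 1: (-9, 1, 8)
  hex 2: (-8, 0, 8)
  hex 3: (-7, 0, 7)
  hex 4: (-6, 0, 6)
  hex 5: (-6, 1, 5)
  hex 6: (-6, 2, 4)
  hex 7: (-7, 3, 4)
  hex 8: (-8, 4, 4)
  hex 9: (-9, 4, 5)
  hex 10: (-10, 4, 6)
  hex 11: (-10, 3, 7)
Sorted: 12 hexes.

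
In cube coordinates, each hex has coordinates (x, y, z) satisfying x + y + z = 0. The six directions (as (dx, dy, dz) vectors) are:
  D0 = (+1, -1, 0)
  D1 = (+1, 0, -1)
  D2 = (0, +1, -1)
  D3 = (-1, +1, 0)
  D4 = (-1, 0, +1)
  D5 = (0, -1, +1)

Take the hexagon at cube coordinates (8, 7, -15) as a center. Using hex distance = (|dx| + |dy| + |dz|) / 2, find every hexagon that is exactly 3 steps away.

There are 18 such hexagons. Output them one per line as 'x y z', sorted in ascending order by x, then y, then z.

Answer: 5 7 -12
5 8 -13
5 9 -14
5 10 -15
6 6 -12
6 10 -16
7 5 -12
7 10 -17
8 4 -12
8 10 -18
9 4 -13
9 9 -18
10 4 -14
10 8 -18
11 4 -15
11 5 -16
11 6 -17
11 7 -18

Derivation:
Walk ring at distance 3 from (8, 7, -15):
Start at center + D4*3 = (5, 7, -12)
  hex 0: (5, 7, -12)
  hex 1: (6, 6, -12)
  hex 2: (7, 5, -12)
  hex 3: (8, 4, -12)
  hex 4: (9, 4, -13)
  hex 5: (10, 4, -14)
  hex 6: (11, 4, -15)
  hex 7: (11, 5, -16)
  hex 8: (11, 6, -17)
  hex 9: (11, 7, -18)
  hex 10: (10, 8, -18)
  hex 11: (9, 9, -18)
  hex 12: (8, 10, -18)
  hex 13: (7, 10, -17)
  hex 14: (6, 10, -16)
  hex 15: (5, 10, -15)
  hex 16: (5, 9, -14)
  hex 17: (5, 8, -13)
Sorted: 18 hexes.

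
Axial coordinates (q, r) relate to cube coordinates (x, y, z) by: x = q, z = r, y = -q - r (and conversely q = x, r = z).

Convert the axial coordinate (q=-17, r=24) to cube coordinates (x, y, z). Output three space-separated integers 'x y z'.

Answer: -17 -7 24

Derivation:
x = q = -17
z = r = 24
y = -x - z = -(-17) - (24) = -7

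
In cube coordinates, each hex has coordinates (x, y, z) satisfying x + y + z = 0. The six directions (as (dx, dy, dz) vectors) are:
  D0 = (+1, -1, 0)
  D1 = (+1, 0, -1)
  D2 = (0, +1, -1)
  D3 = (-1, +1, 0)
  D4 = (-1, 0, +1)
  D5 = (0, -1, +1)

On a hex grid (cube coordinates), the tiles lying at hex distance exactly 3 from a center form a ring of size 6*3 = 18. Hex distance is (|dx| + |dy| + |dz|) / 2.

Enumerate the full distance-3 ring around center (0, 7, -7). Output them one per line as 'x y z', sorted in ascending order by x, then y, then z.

Walk ring at distance 3 from (0, 7, -7):
Start at center + D4*3 = (-3, 7, -4)
  hex 0: (-3, 7, -4)
  hex 1: (-2, 6, -4)
  hex 2: (-1, 5, -4)
  hex 3: (0, 4, -4)
  hex 4: (1, 4, -5)
  hex 5: (2, 4, -6)
  hex 6: (3, 4, -7)
  hex 7: (3, 5, -8)
  hex 8: (3, 6, -9)
  hex 9: (3, 7, -10)
  hex 10: (2, 8, -10)
  hex 11: (1, 9, -10)
  hex 12: (0, 10, -10)
  hex 13: (-1, 10, -9)
  hex 14: (-2, 10, -8)
  hex 15: (-3, 10, -7)
  hex 16: (-3, 9, -6)
  hex 17: (-3, 8, -5)
Sorted: 18 hexes.

Answer: -3 7 -4
-3 8 -5
-3 9 -6
-3 10 -7
-2 6 -4
-2 10 -8
-1 5 -4
-1 10 -9
0 4 -4
0 10 -10
1 4 -5
1 9 -10
2 4 -6
2 8 -10
3 4 -7
3 5 -8
3 6 -9
3 7 -10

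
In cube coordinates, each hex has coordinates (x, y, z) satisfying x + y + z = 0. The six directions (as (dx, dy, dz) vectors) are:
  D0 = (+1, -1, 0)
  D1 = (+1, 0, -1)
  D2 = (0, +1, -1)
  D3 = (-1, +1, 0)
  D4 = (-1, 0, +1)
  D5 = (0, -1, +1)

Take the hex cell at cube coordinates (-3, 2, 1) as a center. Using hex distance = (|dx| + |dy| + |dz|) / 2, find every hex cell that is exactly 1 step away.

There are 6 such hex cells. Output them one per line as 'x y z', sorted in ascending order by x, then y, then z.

Walk ring at distance 1 from (-3, 2, 1):
Start at center + D4*1 = (-4, 2, 2)
  hex 0: (-4, 2, 2)
  hex 1: (-3, 1, 2)
  hex 2: (-2, 1, 1)
  hex 3: (-2, 2, 0)
  hex 4: (-3, 3, 0)
  hex 5: (-4, 3, 1)
Sorted: 6 hexes.

Answer: -4 2 2
-4 3 1
-3 1 2
-3 3 0
-2 1 1
-2 2 0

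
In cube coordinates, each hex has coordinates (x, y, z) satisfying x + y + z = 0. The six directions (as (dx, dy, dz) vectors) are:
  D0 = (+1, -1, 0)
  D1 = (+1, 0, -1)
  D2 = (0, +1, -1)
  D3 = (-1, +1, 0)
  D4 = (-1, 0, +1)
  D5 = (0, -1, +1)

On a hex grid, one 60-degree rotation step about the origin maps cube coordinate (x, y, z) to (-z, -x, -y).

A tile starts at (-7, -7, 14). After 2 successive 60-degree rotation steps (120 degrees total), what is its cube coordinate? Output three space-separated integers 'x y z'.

Start: (-7, -7, 14)
Step 1: (-7, -7, 14) -> (-(14), -(-7), -(-7)) = (-14, 7, 7)
Step 2: (-14, 7, 7) -> (-(7), -(-14), -(7)) = (-7, 14, -7)

Answer: -7 14 -7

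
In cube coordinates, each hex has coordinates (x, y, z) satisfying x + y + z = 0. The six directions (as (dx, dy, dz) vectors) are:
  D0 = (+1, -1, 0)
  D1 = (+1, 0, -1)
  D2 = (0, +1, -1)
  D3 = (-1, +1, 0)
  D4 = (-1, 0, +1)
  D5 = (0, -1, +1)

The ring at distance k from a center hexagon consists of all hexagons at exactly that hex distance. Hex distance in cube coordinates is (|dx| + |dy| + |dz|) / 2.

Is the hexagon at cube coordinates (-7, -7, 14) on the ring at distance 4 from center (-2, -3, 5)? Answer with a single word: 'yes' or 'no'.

|px - cx| = |-7 - (-2)| = 5
|py - cy| = |-7 - (-3)| = 4
|pz - cz| = |14 - 5| = 9
distance = (5+4+9)/2 = 18/2 = 9
radius = 4; distance != radius -> no

Answer: no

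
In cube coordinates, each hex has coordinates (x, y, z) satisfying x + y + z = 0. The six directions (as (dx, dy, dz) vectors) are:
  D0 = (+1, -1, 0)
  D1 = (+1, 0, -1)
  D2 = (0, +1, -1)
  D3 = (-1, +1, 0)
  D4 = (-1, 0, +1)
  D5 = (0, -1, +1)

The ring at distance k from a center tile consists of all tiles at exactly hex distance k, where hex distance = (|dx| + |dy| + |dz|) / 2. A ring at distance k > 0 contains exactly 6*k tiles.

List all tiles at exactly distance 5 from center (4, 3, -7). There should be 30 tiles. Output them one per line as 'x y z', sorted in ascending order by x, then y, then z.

Answer: -1 3 -2
-1 4 -3
-1 5 -4
-1 6 -5
-1 7 -6
-1 8 -7
0 2 -2
0 8 -8
1 1 -2
1 8 -9
2 0 -2
2 8 -10
3 -1 -2
3 8 -11
4 -2 -2
4 8 -12
5 -2 -3
5 7 -12
6 -2 -4
6 6 -12
7 -2 -5
7 5 -12
8 -2 -6
8 4 -12
9 -2 -7
9 -1 -8
9 0 -9
9 1 -10
9 2 -11
9 3 -12

Derivation:
Walk ring at distance 5 from (4, 3, -7):
Start at center + D4*5 = (-1, 3, -2)
  hex 0: (-1, 3, -2)
  hex 1: (0, 2, -2)
  hex 2: (1, 1, -2)
  hex 3: (2, 0, -2)
  hex 4: (3, -1, -2)
  hex 5: (4, -2, -2)
  hex 6: (5, -2, -3)
  hex 7: (6, -2, -4)
  hex 8: (7, -2, -5)
  hex 9: (8, -2, -6)
  hex 10: (9, -2, -7)
  hex 11: (9, -1, -8)
  hex 12: (9, 0, -9)
  hex 13: (9, 1, -10)
  hex 14: (9, 2, -11)
  hex 15: (9, 3, -12)
  hex 16: (8, 4, -12)
  hex 17: (7, 5, -12)
  hex 18: (6, 6, -12)
  hex 19: (5, 7, -12)
  hex 20: (4, 8, -12)
  hex 21: (3, 8, -11)
  hex 22: (2, 8, -10)
  hex 23: (1, 8, -9)
  hex 24: (0, 8, -8)
  hex 25: (-1, 8, -7)
  hex 26: (-1, 7, -6)
  hex 27: (-1, 6, -5)
  hex 28: (-1, 5, -4)
  hex 29: (-1, 4, -3)
Sorted: 30 hexes.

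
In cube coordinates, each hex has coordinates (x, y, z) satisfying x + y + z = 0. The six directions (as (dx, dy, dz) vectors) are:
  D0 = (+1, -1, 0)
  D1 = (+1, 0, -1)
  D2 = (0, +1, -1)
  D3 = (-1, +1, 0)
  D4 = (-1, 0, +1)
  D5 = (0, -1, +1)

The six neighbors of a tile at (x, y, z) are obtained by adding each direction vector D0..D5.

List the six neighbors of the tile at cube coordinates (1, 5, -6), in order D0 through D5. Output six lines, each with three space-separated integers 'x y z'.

Answer: 2 4 -6
2 5 -7
1 6 -7
0 6 -6
0 5 -5
1 4 -5

Derivation:
Center: (1, 5, -6). Add each direction:
  D0: (1, 5, -6) + (1, -1, 0) = (2, 4, -6)
  D1: (1, 5, -6) + (1, 0, -1) = (2, 5, -7)
  D2: (1, 5, -6) + (0, 1, -1) = (1, 6, -7)
  D3: (1, 5, -6) + (-1, 1, 0) = (0, 6, -6)
  D4: (1, 5, -6) + (-1, 0, 1) = (0, 5, -5)
  D5: (1, 5, -6) + (0, -1, 1) = (1, 4, -5)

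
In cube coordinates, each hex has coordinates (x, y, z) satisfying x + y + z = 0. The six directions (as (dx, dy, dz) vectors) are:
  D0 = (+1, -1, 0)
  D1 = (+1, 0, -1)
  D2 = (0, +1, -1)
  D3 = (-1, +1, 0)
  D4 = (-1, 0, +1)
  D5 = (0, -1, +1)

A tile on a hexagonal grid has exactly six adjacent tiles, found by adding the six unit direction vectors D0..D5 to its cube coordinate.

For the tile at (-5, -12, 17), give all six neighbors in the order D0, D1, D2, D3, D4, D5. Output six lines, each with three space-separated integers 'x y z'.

Center: (-5, -12, 17). Add each direction:
  D0: (-5, -12, 17) + (1, -1, 0) = (-4, -13, 17)
  D1: (-5, -12, 17) + (1, 0, -1) = (-4, -12, 16)
  D2: (-5, -12, 17) + (0, 1, -1) = (-5, -11, 16)
  D3: (-5, -12, 17) + (-1, 1, 0) = (-6, -11, 17)
  D4: (-5, -12, 17) + (-1, 0, 1) = (-6, -12, 18)
  D5: (-5, -12, 17) + (0, -1, 1) = (-5, -13, 18)

Answer: -4 -13 17
-4 -12 16
-5 -11 16
-6 -11 17
-6 -12 18
-5 -13 18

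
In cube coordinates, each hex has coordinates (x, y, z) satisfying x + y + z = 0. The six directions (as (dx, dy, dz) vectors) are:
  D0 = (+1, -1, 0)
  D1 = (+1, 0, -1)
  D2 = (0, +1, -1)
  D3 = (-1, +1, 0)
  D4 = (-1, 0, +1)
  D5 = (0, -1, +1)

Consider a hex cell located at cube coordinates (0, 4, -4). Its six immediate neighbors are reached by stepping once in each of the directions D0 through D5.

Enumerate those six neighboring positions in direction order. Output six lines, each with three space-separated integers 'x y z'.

Center: (0, 4, -4). Add each direction:
  D0: (0, 4, -4) + (1, -1, 0) = (1, 3, -4)
  D1: (0, 4, -4) + (1, 0, -1) = (1, 4, -5)
  D2: (0, 4, -4) + (0, 1, -1) = (0, 5, -5)
  D3: (0, 4, -4) + (-1, 1, 0) = (-1, 5, -4)
  D4: (0, 4, -4) + (-1, 0, 1) = (-1, 4, -3)
  D5: (0, 4, -4) + (0, -1, 1) = (0, 3, -3)

Answer: 1 3 -4
1 4 -5
0 5 -5
-1 5 -4
-1 4 -3
0 3 -3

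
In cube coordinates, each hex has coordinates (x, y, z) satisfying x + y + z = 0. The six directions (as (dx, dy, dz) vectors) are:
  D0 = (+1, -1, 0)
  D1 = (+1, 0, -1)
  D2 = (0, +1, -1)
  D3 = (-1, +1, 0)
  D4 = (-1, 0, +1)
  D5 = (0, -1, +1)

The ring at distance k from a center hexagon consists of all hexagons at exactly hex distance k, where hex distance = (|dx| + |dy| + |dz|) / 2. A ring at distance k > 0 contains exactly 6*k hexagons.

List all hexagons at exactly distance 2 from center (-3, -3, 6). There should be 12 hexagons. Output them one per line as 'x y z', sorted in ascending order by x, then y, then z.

Walk ring at distance 2 from (-3, -3, 6):
Start at center + D4*2 = (-5, -3, 8)
  hex 0: (-5, -3, 8)
  hex 1: (-4, -4, 8)
  hex 2: (-3, -5, 8)
  hex 3: (-2, -5, 7)
  hex 4: (-1, -5, 6)
  hex 5: (-1, -4, 5)
  hex 6: (-1, -3, 4)
  hex 7: (-2, -2, 4)
  hex 8: (-3, -1, 4)
  hex 9: (-4, -1, 5)
  hex 10: (-5, -1, 6)
  hex 11: (-5, -2, 7)
Sorted: 12 hexes.

Answer: -5 -3 8
-5 -2 7
-5 -1 6
-4 -4 8
-4 -1 5
-3 -5 8
-3 -1 4
-2 -5 7
-2 -2 4
-1 -5 6
-1 -4 5
-1 -3 4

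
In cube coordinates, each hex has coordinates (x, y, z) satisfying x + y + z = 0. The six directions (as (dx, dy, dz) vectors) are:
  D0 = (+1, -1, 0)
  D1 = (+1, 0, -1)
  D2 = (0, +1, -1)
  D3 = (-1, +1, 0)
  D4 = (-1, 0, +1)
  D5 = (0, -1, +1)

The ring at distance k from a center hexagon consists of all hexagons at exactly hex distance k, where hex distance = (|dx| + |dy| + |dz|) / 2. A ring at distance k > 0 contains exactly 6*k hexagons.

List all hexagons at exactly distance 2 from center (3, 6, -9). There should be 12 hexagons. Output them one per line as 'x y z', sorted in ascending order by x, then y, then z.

Walk ring at distance 2 from (3, 6, -9):
Start at center + D4*2 = (1, 6, -7)
  hex 0: (1, 6, -7)
  hex 1: (2, 5, -7)
  hex 2: (3, 4, -7)
  hex 3: (4, 4, -8)
  hex 4: (5, 4, -9)
  hex 5: (5, 5, -10)
  hex 6: (5, 6, -11)
  hex 7: (4, 7, -11)
  hex 8: (3, 8, -11)
  hex 9: (2, 8, -10)
  hex 10: (1, 8, -9)
  hex 11: (1, 7, -8)
Sorted: 12 hexes.

Answer: 1 6 -7
1 7 -8
1 8 -9
2 5 -7
2 8 -10
3 4 -7
3 8 -11
4 4 -8
4 7 -11
5 4 -9
5 5 -10
5 6 -11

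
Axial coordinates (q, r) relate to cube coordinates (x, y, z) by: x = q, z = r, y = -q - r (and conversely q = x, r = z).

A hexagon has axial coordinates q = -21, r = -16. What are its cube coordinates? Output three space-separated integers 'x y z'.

Answer: -21 37 -16

Derivation:
x = q = -21
z = r = -16
y = -x - z = -(-21) - (-16) = 37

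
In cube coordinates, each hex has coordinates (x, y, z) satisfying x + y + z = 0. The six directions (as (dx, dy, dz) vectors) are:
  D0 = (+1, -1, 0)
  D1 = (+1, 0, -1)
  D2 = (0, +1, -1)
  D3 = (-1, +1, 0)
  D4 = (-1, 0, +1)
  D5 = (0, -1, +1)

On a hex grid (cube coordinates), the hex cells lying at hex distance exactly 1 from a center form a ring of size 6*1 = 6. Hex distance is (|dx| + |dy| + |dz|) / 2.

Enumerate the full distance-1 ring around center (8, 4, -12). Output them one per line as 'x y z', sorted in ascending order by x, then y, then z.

Answer: 7 4 -11
7 5 -12
8 3 -11
8 5 -13
9 3 -12
9 4 -13

Derivation:
Walk ring at distance 1 from (8, 4, -12):
Start at center + D4*1 = (7, 4, -11)
  hex 0: (7, 4, -11)
  hex 1: (8, 3, -11)
  hex 2: (9, 3, -12)
  hex 3: (9, 4, -13)
  hex 4: (8, 5, -13)
  hex 5: (7, 5, -12)
Sorted: 6 hexes.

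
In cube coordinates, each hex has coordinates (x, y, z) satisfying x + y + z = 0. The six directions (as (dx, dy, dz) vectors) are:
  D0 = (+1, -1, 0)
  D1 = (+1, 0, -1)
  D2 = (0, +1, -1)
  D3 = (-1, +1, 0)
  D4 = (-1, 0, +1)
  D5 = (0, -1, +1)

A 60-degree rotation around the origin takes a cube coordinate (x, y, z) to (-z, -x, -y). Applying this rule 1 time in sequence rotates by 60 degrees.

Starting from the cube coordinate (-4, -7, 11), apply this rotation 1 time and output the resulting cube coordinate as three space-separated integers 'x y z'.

Start: (-4, -7, 11)
Step 1: (-4, -7, 11) -> (-(11), -(-4), -(-7)) = (-11, 4, 7)

Answer: -11 4 7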